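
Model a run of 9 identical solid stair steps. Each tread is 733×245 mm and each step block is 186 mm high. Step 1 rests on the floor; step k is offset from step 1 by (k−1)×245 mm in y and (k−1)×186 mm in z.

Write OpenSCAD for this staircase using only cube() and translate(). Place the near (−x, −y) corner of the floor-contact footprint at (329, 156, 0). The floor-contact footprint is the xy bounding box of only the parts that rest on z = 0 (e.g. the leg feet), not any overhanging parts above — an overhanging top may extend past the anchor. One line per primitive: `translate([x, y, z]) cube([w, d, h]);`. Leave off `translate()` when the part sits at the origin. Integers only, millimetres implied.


translate([329, 156, 0]) cube([733, 245, 186]);
translate([329, 401, 186]) cube([733, 245, 186]);
translate([329, 646, 372]) cube([733, 245, 186]);
translate([329, 891, 558]) cube([733, 245, 186]);
translate([329, 1136, 744]) cube([733, 245, 186]);
translate([329, 1381, 930]) cube([733, 245, 186]);
translate([329, 1626, 1116]) cube([733, 245, 186]);
translate([329, 1871, 1302]) cube([733, 245, 186]);
translate([329, 2116, 1488]) cube([733, 245, 186]);


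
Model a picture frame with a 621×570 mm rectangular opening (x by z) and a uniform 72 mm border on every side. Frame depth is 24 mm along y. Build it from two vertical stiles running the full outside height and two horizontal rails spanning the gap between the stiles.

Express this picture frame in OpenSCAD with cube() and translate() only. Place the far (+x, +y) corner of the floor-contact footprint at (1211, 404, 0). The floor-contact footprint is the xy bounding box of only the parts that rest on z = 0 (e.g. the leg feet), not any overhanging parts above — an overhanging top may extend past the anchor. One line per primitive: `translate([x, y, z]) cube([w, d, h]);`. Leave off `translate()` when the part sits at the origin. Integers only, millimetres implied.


translate([446, 380, 0]) cube([72, 24, 714]);
translate([1139, 380, 0]) cube([72, 24, 714]);
translate([518, 380, 0]) cube([621, 24, 72]);
translate([518, 380, 642]) cube([621, 24, 72]);


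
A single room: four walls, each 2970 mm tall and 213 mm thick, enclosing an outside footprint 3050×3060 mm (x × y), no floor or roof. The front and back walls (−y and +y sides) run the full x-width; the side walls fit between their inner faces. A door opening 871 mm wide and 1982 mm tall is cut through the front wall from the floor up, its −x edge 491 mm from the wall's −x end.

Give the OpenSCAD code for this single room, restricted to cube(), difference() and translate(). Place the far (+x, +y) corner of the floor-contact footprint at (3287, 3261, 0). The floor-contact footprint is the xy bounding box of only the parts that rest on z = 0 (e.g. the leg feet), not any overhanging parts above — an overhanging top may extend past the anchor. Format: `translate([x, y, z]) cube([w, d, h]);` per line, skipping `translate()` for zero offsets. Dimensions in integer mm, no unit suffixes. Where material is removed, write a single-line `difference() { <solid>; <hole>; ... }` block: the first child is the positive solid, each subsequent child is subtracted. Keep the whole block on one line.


difference() { translate([237, 201, 0]) cube([3050, 213, 2970]); translate([728, 201, 0]) cube([871, 213, 1982]); }
translate([237, 3048, 0]) cube([3050, 213, 2970]);
translate([237, 414, 0]) cube([213, 2634, 2970]);
translate([3074, 414, 0]) cube([213, 2634, 2970]);


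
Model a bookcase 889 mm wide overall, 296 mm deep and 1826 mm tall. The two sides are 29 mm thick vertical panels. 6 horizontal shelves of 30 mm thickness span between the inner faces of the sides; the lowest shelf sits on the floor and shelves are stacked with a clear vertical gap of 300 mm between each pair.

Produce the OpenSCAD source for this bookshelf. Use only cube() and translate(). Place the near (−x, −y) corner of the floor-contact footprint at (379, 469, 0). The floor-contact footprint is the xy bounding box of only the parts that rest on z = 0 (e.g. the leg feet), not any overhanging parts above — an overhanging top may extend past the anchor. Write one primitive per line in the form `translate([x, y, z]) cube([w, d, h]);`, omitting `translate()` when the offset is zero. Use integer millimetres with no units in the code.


translate([379, 469, 0]) cube([29, 296, 1826]);
translate([1239, 469, 0]) cube([29, 296, 1826]);
translate([408, 469, 0]) cube([831, 296, 30]);
translate([408, 469, 330]) cube([831, 296, 30]);
translate([408, 469, 660]) cube([831, 296, 30]);
translate([408, 469, 990]) cube([831, 296, 30]);
translate([408, 469, 1320]) cube([831, 296, 30]);
translate([408, 469, 1650]) cube([831, 296, 30]);


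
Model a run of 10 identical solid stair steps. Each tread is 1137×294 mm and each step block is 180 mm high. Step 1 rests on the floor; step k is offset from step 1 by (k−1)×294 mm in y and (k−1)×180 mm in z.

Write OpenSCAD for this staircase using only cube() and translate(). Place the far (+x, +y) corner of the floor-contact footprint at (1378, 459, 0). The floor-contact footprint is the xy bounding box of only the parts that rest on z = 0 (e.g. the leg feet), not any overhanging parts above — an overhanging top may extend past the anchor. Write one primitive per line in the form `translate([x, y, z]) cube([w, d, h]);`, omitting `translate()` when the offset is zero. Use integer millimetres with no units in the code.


translate([241, 165, 0]) cube([1137, 294, 180]);
translate([241, 459, 180]) cube([1137, 294, 180]);
translate([241, 753, 360]) cube([1137, 294, 180]);
translate([241, 1047, 540]) cube([1137, 294, 180]);
translate([241, 1341, 720]) cube([1137, 294, 180]);
translate([241, 1635, 900]) cube([1137, 294, 180]);
translate([241, 1929, 1080]) cube([1137, 294, 180]);
translate([241, 2223, 1260]) cube([1137, 294, 180]);
translate([241, 2517, 1440]) cube([1137, 294, 180]);
translate([241, 2811, 1620]) cube([1137, 294, 180]);


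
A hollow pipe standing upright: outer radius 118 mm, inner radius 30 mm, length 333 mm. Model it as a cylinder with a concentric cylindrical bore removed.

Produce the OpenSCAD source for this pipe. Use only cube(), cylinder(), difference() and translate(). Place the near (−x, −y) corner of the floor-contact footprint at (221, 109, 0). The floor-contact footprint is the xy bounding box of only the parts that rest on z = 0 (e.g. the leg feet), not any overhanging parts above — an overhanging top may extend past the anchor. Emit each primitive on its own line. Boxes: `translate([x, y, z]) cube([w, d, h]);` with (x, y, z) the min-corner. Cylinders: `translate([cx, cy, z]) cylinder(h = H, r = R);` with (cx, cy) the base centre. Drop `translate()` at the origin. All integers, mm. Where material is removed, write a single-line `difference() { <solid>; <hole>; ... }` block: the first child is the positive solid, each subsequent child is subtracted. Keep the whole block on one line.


difference() { translate([339, 227, 0]) cylinder(h = 333, r = 118); translate([339, 227, 0]) cylinder(h = 333, r = 30); }


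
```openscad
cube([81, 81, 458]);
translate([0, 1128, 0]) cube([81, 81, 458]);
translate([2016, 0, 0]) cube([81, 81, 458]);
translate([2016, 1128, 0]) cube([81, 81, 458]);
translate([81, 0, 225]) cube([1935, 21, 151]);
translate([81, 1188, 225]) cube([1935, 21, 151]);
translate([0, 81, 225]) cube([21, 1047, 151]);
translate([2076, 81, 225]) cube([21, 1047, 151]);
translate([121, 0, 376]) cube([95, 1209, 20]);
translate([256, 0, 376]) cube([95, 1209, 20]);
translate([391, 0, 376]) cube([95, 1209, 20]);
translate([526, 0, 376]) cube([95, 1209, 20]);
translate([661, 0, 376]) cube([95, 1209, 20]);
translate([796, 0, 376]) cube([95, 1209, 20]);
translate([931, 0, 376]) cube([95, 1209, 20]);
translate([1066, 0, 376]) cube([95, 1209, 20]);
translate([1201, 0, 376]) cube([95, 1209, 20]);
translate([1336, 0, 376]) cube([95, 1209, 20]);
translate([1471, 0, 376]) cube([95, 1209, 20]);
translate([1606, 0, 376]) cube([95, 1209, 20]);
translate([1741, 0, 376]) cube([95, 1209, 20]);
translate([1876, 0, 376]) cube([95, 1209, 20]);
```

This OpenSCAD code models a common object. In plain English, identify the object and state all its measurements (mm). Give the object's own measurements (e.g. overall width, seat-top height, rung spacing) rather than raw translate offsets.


A bed frame 2097 mm long (x) by 1209 mm wide (y). Four 81×81 mm corner posts, 458 mm tall, at the corners of the footprint. Four rails of 21 mm thickness and 151 mm height run between adjacent posts with their undersides at z = 225 mm, their outer faces flush with the outside of the frame (the two x-running rails run between the posts' inner faces; the two y-running rails run between the posts' inner faces). 14 slats, each 95 mm wide (x) and 20 mm thick, lie across the top of the two x-running rails, running the full 1209 mm width of the frame in y; along x they sit between the end posts with a 40 mm gap after the −x posts and between neighbouring slats, leaving 45 mm before the +x posts.


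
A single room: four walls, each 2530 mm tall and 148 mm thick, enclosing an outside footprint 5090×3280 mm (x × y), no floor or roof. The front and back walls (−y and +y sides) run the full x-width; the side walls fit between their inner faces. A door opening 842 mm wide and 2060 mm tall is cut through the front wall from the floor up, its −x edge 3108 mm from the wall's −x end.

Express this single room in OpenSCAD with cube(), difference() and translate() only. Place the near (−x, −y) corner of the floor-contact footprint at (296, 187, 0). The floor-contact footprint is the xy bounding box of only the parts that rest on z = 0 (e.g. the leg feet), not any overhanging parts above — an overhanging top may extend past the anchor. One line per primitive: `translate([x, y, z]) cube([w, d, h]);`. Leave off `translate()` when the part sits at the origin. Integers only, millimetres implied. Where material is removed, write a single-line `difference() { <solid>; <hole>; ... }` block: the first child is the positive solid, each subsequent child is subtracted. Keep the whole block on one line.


difference() { translate([296, 187, 0]) cube([5090, 148, 2530]); translate([3404, 187, 0]) cube([842, 148, 2060]); }
translate([296, 3319, 0]) cube([5090, 148, 2530]);
translate([296, 335, 0]) cube([148, 2984, 2530]);
translate([5238, 335, 0]) cube([148, 2984, 2530]);


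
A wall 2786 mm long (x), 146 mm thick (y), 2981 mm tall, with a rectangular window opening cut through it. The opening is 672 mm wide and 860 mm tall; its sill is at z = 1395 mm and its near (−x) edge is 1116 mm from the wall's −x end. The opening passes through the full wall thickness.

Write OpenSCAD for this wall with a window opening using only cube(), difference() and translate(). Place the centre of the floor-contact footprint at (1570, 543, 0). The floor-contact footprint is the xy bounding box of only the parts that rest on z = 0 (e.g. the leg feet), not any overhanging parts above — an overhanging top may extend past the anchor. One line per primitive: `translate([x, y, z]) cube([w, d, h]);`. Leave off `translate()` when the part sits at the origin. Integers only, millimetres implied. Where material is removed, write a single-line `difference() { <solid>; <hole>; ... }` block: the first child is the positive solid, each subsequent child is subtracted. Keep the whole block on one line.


difference() { translate([177, 470, 0]) cube([2786, 146, 2981]); translate([1293, 470, 1395]) cube([672, 146, 860]); }


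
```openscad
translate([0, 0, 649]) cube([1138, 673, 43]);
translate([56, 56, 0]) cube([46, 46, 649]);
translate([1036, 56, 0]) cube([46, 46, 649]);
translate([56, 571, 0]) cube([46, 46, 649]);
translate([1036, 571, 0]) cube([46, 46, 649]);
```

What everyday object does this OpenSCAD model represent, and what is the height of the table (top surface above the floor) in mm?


A table. The table height is 692 mm.

A 1138×673×43 slab sits at z = 649 on four 46 mm square posts — a table. The top surface is at 649 + 43 = 692 mm.


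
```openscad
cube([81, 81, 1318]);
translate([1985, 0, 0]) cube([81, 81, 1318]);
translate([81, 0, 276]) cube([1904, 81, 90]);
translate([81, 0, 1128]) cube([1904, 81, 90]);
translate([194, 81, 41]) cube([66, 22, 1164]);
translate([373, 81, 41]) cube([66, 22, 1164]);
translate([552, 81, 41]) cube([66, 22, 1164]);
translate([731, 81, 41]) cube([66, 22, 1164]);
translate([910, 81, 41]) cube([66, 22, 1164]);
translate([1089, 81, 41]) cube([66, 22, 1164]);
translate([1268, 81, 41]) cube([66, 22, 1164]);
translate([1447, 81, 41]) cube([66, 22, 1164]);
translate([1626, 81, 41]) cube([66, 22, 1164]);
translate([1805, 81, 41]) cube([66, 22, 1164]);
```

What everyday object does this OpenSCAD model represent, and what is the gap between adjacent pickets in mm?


A fence section. The picket gap is 113 mm.

Two posts, two rails, 10 pickets — a fence section. Span 1904 mm holds 10 pickets of 66 mm with 11 equal gaps: ⌊(1904 − 10·66) / 11⌋ = 113 mm.


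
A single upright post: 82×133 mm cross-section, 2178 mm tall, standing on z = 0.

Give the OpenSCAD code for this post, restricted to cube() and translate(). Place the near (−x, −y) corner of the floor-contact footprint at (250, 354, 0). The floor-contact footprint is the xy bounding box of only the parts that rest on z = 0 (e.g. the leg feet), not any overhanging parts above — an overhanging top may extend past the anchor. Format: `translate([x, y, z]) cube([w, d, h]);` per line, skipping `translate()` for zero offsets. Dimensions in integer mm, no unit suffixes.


translate([250, 354, 0]) cube([82, 133, 2178]);


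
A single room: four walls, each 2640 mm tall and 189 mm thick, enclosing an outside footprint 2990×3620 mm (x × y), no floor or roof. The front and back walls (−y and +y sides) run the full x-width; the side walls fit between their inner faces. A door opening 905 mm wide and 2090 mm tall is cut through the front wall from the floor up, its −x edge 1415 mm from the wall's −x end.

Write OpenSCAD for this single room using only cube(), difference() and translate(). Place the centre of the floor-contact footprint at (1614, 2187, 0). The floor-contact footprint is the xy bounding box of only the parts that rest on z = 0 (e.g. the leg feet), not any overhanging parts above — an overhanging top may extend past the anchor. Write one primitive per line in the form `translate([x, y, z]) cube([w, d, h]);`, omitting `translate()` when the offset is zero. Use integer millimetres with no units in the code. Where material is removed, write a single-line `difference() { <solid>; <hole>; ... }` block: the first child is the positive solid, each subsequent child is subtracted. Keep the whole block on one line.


difference() { translate([119, 377, 0]) cube([2990, 189, 2640]); translate([1534, 377, 0]) cube([905, 189, 2090]); }
translate([119, 3808, 0]) cube([2990, 189, 2640]);
translate([119, 566, 0]) cube([189, 3242, 2640]);
translate([2920, 566, 0]) cube([189, 3242, 2640]);


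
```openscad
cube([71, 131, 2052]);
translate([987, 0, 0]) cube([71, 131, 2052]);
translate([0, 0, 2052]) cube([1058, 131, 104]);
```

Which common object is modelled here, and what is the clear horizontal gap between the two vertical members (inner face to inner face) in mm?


A door frame. The clear opening width is 916 mm.

Two 2052 mm tall posts with a header on top — a door frame. The left jamb is 71 mm wide at x = 0; the right jamb starts at x = 987. The clear opening is 987 − 71 = 916 mm.


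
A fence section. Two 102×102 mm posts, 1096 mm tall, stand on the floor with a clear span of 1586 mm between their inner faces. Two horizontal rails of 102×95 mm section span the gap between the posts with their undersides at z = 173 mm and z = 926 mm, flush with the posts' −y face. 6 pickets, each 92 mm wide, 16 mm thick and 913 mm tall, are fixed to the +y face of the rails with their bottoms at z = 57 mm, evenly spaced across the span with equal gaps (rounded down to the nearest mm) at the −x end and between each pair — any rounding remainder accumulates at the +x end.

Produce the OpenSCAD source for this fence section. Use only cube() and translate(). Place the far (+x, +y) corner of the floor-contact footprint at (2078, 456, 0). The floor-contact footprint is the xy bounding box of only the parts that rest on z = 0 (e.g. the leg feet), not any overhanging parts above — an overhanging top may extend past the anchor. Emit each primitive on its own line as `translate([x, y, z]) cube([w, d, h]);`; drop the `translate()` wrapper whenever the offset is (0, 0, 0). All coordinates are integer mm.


translate([288, 354, 0]) cube([102, 102, 1096]);
translate([1976, 354, 0]) cube([102, 102, 1096]);
translate([390, 354, 173]) cube([1586, 102, 95]);
translate([390, 354, 926]) cube([1586, 102, 95]);
translate([537, 456, 57]) cube([92, 16, 913]);
translate([776, 456, 57]) cube([92, 16, 913]);
translate([1015, 456, 57]) cube([92, 16, 913]);
translate([1254, 456, 57]) cube([92, 16, 913]);
translate([1493, 456, 57]) cube([92, 16, 913]);
translate([1732, 456, 57]) cube([92, 16, 913]);


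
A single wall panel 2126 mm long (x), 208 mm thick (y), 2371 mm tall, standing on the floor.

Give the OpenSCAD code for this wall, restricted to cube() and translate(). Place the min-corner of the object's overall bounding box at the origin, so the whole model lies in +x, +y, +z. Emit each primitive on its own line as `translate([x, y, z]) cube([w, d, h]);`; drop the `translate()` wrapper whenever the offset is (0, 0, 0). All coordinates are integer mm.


cube([2126, 208, 2371]);


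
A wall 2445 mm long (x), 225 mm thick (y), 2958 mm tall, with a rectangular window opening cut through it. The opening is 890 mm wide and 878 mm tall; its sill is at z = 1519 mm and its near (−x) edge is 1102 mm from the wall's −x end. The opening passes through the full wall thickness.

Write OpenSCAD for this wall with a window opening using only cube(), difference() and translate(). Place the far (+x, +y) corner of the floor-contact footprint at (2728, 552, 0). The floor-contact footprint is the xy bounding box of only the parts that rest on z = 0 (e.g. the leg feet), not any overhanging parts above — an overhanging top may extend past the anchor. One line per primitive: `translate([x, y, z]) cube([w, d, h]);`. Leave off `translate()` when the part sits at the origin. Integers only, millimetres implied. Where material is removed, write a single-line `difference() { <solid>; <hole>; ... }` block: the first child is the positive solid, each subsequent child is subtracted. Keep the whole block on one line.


difference() { translate([283, 327, 0]) cube([2445, 225, 2958]); translate([1385, 327, 1519]) cube([890, 225, 878]); }


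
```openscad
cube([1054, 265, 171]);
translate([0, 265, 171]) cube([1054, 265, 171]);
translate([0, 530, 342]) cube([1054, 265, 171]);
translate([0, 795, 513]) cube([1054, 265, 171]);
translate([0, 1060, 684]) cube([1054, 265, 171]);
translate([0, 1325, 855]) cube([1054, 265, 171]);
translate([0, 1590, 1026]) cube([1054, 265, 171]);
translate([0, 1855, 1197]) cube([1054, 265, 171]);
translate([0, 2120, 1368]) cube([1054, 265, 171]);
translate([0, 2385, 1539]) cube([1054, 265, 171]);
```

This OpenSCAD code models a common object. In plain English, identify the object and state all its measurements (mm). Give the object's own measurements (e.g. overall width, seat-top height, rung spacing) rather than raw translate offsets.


A straight staircase of 10 solid steps. Each step is 1054 mm wide (x), 265 mm deep (y, the going) and 171 mm tall (the rise). The first step rests on the floor; each subsequent step sits one going further in +y and one rise higher in +z, directly behind and above the previous step with no overlap.


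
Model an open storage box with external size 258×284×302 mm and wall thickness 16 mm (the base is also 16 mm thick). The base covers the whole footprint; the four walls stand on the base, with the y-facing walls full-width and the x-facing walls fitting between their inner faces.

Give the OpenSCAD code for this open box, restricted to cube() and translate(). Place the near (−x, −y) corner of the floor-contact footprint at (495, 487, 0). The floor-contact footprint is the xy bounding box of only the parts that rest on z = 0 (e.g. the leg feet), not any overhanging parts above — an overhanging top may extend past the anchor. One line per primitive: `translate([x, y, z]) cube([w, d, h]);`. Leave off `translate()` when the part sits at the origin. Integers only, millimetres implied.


translate([495, 487, 0]) cube([258, 284, 16]);
translate([495, 487, 16]) cube([258, 16, 286]);
translate([495, 755, 16]) cube([258, 16, 286]);
translate([495, 503, 16]) cube([16, 252, 286]);
translate([737, 503, 16]) cube([16, 252, 286]);


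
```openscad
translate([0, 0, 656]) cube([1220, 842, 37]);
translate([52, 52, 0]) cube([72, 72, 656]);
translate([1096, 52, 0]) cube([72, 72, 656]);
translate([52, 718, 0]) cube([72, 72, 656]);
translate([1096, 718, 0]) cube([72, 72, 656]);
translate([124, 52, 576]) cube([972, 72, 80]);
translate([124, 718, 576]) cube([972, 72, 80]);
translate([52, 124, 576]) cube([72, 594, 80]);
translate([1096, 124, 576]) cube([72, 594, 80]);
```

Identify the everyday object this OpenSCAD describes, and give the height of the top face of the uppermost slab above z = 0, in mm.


A table. The table height is 693 mm.

A 1220×842×37 slab sits at z = 656 on four 72 mm square posts — a table. The top surface is at 656 + 37 = 693 mm.


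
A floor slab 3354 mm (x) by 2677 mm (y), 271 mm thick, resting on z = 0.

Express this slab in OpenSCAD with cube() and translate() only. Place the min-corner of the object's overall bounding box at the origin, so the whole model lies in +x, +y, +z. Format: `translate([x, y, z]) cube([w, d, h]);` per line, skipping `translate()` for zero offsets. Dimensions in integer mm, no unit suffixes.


cube([3354, 2677, 271]);


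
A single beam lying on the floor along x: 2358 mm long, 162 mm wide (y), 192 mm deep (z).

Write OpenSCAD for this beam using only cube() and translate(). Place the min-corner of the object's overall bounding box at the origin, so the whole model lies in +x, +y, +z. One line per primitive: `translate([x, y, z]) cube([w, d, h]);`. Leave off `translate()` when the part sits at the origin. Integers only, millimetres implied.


cube([2358, 162, 192]);


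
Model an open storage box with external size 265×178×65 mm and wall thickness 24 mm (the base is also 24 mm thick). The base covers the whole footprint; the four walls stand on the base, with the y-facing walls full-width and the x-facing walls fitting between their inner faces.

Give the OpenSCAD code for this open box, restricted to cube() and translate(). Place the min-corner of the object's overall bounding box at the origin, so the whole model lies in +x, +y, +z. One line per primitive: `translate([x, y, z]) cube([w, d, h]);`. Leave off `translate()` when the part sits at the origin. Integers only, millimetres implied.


cube([265, 178, 24]);
translate([0, 0, 24]) cube([265, 24, 41]);
translate([0, 154, 24]) cube([265, 24, 41]);
translate([0, 24, 24]) cube([24, 130, 41]);
translate([241, 24, 24]) cube([24, 130, 41]);


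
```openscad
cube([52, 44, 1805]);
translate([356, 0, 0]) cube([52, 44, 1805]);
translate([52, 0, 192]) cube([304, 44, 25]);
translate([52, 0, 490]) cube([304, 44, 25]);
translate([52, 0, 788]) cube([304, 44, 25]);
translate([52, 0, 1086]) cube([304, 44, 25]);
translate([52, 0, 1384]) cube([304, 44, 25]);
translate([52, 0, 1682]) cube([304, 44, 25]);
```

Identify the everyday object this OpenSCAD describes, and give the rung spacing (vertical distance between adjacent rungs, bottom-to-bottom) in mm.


A ladder. The rung spacing is 298 mm.

Two tall 52×44 posts with 6 short bars between them — a ladder. Adjacent rungs sit at z = 192 and z = 490, so the spacing is 490 − 192 = 298 mm.


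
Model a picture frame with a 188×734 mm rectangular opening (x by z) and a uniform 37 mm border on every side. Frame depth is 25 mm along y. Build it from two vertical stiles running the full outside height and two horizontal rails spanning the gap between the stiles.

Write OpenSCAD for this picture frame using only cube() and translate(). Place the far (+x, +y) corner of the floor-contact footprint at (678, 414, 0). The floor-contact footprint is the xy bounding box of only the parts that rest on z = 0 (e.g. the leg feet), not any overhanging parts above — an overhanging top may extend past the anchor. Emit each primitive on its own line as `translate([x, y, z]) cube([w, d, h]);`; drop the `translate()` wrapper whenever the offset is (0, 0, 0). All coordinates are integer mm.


translate([416, 389, 0]) cube([37, 25, 808]);
translate([641, 389, 0]) cube([37, 25, 808]);
translate([453, 389, 0]) cube([188, 25, 37]);
translate([453, 389, 771]) cube([188, 25, 37]);


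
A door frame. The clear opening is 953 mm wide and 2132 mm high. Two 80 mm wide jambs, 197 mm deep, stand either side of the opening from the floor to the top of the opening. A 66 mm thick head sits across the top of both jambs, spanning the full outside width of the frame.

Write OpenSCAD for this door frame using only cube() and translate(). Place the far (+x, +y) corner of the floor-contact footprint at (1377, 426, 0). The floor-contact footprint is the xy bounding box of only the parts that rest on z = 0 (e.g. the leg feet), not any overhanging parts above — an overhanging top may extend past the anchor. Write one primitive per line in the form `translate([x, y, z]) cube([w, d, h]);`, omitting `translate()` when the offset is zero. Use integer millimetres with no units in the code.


translate([264, 229, 0]) cube([80, 197, 2132]);
translate([1297, 229, 0]) cube([80, 197, 2132]);
translate([264, 229, 2132]) cube([1113, 197, 66]);


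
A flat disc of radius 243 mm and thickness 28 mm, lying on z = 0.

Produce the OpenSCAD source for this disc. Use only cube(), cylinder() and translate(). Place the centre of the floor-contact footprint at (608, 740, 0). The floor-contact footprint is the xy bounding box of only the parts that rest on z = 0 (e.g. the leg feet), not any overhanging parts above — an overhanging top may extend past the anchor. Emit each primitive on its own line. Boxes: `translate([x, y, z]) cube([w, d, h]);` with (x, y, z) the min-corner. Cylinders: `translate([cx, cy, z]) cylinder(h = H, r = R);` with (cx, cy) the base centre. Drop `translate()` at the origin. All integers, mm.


translate([608, 740, 0]) cylinder(h = 28, r = 243);


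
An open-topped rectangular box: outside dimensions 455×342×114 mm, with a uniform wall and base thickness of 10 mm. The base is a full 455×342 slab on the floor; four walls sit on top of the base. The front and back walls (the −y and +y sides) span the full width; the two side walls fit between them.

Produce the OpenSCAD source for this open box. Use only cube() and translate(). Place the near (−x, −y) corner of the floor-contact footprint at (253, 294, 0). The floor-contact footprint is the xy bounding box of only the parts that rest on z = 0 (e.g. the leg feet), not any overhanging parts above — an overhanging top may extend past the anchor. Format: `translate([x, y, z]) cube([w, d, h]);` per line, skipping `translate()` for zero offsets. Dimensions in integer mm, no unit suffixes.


translate([253, 294, 0]) cube([455, 342, 10]);
translate([253, 294, 10]) cube([455, 10, 104]);
translate([253, 626, 10]) cube([455, 10, 104]);
translate([253, 304, 10]) cube([10, 322, 104]);
translate([698, 304, 10]) cube([10, 322, 104]);


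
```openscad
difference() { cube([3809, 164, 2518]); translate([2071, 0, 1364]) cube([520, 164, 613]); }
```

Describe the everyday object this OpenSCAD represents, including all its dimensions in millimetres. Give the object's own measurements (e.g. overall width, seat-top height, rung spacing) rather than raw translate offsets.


A wall 3809 mm long (x), 164 mm thick (y), 2518 mm tall, with a rectangular window opening cut through it. The opening is 520 mm wide and 613 mm tall; its sill is at z = 1364 mm and its near (−x) edge is 2071 mm from the wall's −x end. The opening passes through the full wall thickness.


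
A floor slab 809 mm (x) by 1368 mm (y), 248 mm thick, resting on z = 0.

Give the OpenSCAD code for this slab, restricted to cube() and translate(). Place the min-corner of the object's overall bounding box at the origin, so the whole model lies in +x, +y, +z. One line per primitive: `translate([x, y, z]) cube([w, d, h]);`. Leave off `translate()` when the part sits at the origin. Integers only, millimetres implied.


cube([809, 1368, 248]);


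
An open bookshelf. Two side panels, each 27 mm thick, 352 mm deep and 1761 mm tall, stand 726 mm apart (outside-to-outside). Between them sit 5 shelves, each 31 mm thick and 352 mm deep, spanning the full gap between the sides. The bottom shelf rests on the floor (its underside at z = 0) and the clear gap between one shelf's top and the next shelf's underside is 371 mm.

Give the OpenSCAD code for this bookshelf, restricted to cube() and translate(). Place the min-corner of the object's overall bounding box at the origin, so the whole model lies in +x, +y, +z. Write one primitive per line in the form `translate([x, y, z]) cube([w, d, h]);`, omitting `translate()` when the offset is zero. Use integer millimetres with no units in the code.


cube([27, 352, 1761]);
translate([699, 0, 0]) cube([27, 352, 1761]);
translate([27, 0, 0]) cube([672, 352, 31]);
translate([27, 0, 402]) cube([672, 352, 31]);
translate([27, 0, 804]) cube([672, 352, 31]);
translate([27, 0, 1206]) cube([672, 352, 31]);
translate([27, 0, 1608]) cube([672, 352, 31]);


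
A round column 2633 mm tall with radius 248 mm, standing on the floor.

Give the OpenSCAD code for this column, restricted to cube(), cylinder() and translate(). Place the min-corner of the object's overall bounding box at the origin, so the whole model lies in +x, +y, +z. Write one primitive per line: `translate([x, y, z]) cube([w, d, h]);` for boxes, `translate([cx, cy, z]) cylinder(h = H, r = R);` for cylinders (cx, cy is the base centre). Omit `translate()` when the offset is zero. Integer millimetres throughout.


translate([248, 248, 0]) cylinder(h = 2633, r = 248);


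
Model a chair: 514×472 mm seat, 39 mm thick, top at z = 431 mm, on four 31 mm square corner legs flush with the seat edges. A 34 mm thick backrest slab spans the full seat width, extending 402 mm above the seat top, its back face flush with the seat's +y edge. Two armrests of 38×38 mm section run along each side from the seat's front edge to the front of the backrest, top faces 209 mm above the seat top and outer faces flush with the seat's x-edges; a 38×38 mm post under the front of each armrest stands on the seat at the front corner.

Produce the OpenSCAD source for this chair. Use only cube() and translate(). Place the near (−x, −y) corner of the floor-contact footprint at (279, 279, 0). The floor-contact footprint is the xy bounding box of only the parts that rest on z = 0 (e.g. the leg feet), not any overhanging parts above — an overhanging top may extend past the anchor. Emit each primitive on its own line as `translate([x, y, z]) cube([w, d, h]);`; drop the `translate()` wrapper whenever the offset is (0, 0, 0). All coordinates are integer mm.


translate([279, 279, 392]) cube([514, 472, 39]);
translate([279, 279, 0]) cube([31, 31, 392]);
translate([762, 279, 0]) cube([31, 31, 392]);
translate([279, 720, 0]) cube([31, 31, 392]);
translate([762, 720, 0]) cube([31, 31, 392]);
translate([279, 717, 431]) cube([514, 34, 402]);
translate([279, 279, 602]) cube([38, 438, 38]);
translate([755, 279, 602]) cube([38, 438, 38]);
translate([279, 279, 431]) cube([38, 38, 171]);
translate([755, 279, 431]) cube([38, 38, 171]);


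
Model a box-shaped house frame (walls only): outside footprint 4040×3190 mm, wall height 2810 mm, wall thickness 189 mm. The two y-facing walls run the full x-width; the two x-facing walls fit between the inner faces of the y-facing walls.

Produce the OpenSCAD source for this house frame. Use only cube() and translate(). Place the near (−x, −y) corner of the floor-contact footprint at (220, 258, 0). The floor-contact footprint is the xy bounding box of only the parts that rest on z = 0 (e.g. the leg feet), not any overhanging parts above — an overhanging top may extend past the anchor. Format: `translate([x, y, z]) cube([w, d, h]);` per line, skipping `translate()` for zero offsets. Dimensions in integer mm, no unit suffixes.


translate([220, 258, 0]) cube([4040, 189, 2810]);
translate([220, 3259, 0]) cube([4040, 189, 2810]);
translate([220, 447, 0]) cube([189, 2812, 2810]);
translate([4071, 447, 0]) cube([189, 2812, 2810]);


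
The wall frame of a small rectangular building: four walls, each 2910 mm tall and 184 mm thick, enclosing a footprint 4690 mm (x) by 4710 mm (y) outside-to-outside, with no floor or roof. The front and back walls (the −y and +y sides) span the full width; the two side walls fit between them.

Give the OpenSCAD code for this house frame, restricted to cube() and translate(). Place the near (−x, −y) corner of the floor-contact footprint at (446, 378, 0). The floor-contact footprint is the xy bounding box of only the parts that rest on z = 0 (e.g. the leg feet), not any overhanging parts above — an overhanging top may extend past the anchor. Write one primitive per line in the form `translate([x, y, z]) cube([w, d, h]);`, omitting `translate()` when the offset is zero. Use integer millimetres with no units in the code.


translate([446, 378, 0]) cube([4690, 184, 2910]);
translate([446, 4904, 0]) cube([4690, 184, 2910]);
translate([446, 562, 0]) cube([184, 4342, 2910]);
translate([4952, 562, 0]) cube([184, 4342, 2910]);


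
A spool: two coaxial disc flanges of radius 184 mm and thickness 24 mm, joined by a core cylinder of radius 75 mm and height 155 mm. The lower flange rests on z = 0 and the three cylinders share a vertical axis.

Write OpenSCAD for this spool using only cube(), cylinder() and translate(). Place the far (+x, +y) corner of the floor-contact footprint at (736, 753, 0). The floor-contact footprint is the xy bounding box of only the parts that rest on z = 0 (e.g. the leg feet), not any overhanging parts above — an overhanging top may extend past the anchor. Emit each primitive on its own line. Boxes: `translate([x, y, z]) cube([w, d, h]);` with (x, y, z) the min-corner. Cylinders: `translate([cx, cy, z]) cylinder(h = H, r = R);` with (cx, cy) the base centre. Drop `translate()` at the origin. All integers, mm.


translate([552, 569, 0]) cylinder(h = 24, r = 184);
translate([552, 569, 24]) cylinder(h = 155, r = 75);
translate([552, 569, 179]) cylinder(h = 24, r = 184);


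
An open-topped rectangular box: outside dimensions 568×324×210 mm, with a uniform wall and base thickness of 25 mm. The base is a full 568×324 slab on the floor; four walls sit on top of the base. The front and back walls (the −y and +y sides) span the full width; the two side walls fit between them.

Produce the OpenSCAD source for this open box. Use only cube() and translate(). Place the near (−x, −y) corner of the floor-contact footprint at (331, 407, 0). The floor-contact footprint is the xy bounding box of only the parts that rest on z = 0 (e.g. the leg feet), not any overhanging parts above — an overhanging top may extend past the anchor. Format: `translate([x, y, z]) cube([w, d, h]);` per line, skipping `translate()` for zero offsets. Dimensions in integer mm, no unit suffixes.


translate([331, 407, 0]) cube([568, 324, 25]);
translate([331, 407, 25]) cube([568, 25, 185]);
translate([331, 706, 25]) cube([568, 25, 185]);
translate([331, 432, 25]) cube([25, 274, 185]);
translate([874, 432, 25]) cube([25, 274, 185]);


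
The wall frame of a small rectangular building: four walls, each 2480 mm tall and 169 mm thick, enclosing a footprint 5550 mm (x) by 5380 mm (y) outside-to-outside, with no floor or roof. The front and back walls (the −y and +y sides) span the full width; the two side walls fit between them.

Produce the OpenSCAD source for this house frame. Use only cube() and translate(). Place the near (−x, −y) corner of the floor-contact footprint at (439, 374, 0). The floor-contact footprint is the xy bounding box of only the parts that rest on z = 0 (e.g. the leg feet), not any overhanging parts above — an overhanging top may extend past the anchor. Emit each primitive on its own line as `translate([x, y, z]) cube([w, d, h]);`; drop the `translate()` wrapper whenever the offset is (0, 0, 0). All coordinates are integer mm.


translate([439, 374, 0]) cube([5550, 169, 2480]);
translate([439, 5585, 0]) cube([5550, 169, 2480]);
translate([439, 543, 0]) cube([169, 5042, 2480]);
translate([5820, 543, 0]) cube([169, 5042, 2480]);


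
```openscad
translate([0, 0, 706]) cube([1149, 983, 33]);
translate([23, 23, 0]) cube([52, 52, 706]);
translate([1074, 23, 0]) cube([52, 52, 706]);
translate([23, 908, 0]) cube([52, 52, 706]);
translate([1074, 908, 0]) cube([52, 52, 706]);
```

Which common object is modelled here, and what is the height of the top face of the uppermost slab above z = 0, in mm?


A table. The table height is 739 mm.

A 1149×983×33 slab sits at z = 706 on four 52 mm square posts — a table. The top surface is at 706 + 33 = 739 mm.


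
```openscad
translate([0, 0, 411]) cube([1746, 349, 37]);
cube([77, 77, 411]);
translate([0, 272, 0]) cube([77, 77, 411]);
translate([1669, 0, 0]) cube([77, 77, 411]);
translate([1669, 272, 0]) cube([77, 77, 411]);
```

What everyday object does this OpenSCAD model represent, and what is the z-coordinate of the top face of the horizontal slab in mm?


A bench. The seat-top height is 448 mm.

A long slab on four corner posts — a bench. The slab sits at z = 411 with thickness 37, so the top is 411 + 37 = 448 mm.


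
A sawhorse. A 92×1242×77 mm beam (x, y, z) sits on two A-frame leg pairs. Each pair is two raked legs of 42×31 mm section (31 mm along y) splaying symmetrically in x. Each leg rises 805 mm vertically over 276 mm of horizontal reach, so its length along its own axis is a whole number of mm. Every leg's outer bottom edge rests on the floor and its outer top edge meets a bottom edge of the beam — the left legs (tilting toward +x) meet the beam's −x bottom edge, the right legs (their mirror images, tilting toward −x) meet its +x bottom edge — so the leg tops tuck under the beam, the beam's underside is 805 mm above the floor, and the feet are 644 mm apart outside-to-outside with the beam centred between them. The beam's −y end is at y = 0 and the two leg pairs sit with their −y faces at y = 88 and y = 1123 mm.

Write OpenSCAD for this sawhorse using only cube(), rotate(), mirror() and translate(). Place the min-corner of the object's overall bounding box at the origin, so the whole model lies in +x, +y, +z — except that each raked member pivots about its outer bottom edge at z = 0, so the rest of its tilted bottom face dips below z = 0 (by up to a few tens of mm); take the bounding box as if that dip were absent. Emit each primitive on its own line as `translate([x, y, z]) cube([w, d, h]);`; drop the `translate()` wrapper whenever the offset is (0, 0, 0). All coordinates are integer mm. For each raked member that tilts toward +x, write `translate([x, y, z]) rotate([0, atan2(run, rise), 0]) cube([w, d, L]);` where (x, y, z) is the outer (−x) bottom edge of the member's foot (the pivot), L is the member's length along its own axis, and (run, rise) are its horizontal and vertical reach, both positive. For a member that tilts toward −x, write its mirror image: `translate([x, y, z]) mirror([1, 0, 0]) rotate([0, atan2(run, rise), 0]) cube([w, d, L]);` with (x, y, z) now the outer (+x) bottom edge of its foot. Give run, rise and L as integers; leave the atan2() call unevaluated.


translate([276, 0, 805]) cube([92, 1242, 77]);
translate([0, 88, 0]) rotate([0, atan2(276, 805), 0]) cube([42, 31, 851]);
translate([644, 88, 0]) mirror([1, 0, 0]) rotate([0, atan2(276, 805), 0]) cube([42, 31, 851]);
translate([0, 1123, 0]) rotate([0, atan2(276, 805), 0]) cube([42, 31, 851]);
translate([644, 1123, 0]) mirror([1, 0, 0]) rotate([0, atan2(276, 805), 0]) cube([42, 31, 851]);
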